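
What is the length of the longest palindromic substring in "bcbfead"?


Input: "bcbfead"
Checking substrings for palindromes:
  [0:3] "bcb" (len 3) => palindrome
Longest palindromic substring: "bcb" with length 3

3


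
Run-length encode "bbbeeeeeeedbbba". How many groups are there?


Input: bbbeeeeeeedbbba
Scanning for consecutive runs:
  Group 1: 'b' x 3 (positions 0-2)
  Group 2: 'e' x 7 (positions 3-9)
  Group 3: 'd' x 1 (positions 10-10)
  Group 4: 'b' x 3 (positions 11-13)
  Group 5: 'a' x 1 (positions 14-14)
Total groups: 5

5


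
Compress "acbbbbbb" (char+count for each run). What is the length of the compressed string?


Input: acbbbbbb
Runs:
  'a' x 1 => "a1"
  'c' x 1 => "c1"
  'b' x 6 => "b6"
Compressed: "a1c1b6"
Compressed length: 6

6


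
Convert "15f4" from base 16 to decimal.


Input: "15f4" in base 16
Positional expansion:
  Digit '1' (value 1) x 16^3 = 4096
  Digit '5' (value 5) x 16^2 = 1280
  Digit 'f' (value 15) x 16^1 = 240
  Digit '4' (value 4) x 16^0 = 4
Sum = 5620

5620


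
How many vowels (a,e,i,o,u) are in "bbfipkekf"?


Input: bbfipkekf
Checking each character:
  'b' at position 0: consonant
  'b' at position 1: consonant
  'f' at position 2: consonant
  'i' at position 3: vowel (running total: 1)
  'p' at position 4: consonant
  'k' at position 5: consonant
  'e' at position 6: vowel (running total: 2)
  'k' at position 7: consonant
  'f' at position 8: consonant
Total vowels: 2

2


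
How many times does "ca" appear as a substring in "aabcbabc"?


Searching for "ca" in "aabcbabc"
Scanning each position:
  Position 0: "aa" => no
  Position 1: "ab" => no
  Position 2: "bc" => no
  Position 3: "cb" => no
  Position 4: "ba" => no
  Position 5: "ab" => no
  Position 6: "bc" => no
Total occurrences: 0

0


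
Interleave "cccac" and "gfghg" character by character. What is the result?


Interleaving "cccac" and "gfghg":
  Position 0: 'c' from first, 'g' from second => "cg"
  Position 1: 'c' from first, 'f' from second => "cf"
  Position 2: 'c' from first, 'g' from second => "cg"
  Position 3: 'a' from first, 'h' from second => "ah"
  Position 4: 'c' from first, 'g' from second => "cg"
Result: cgcfcgahcg

cgcfcgahcg


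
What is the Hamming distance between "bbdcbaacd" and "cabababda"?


Comparing "bbdcbaacd" and "cabababda" position by position:
  Position 0: 'b' vs 'c' => differ
  Position 1: 'b' vs 'a' => differ
  Position 2: 'd' vs 'b' => differ
  Position 3: 'c' vs 'a' => differ
  Position 4: 'b' vs 'b' => same
  Position 5: 'a' vs 'a' => same
  Position 6: 'a' vs 'b' => differ
  Position 7: 'c' vs 'd' => differ
  Position 8: 'd' vs 'a' => differ
Total differences (Hamming distance): 7

7


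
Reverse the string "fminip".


Input: fminip
Reading characters right to left:
  Position 5: 'p'
  Position 4: 'i'
  Position 3: 'n'
  Position 2: 'i'
  Position 1: 'm'
  Position 0: 'f'
Reversed: pinimf

pinimf


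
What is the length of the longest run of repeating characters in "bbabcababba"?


Input: "bbabcababba"
Scanning for longest run:
  Position 1 ('b'): continues run of 'b', length=2
  Position 2 ('a'): new char, reset run to 1
  Position 3 ('b'): new char, reset run to 1
  Position 4 ('c'): new char, reset run to 1
  Position 5 ('a'): new char, reset run to 1
  Position 6 ('b'): new char, reset run to 1
  Position 7 ('a'): new char, reset run to 1
  Position 8 ('b'): new char, reset run to 1
  Position 9 ('b'): continues run of 'b', length=2
  Position 10 ('a'): new char, reset run to 1
Longest run: 'b' with length 2

2


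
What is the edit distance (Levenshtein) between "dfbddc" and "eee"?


Computing edit distance: "dfbddc" -> "eee"
DP table:
           e    e    e
      0    1    2    3
  d   1    1    2    3
  f   2    2    2    3
  b   3    3    3    3
  d   4    4    4    4
  d   5    5    5    5
  c   6    6    6    6
Edit distance = dp[6][3] = 6

6


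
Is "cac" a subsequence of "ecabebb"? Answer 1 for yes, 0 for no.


Check if "cac" is a subsequence of "ecabebb"
Greedy scan:
  Position 0 ('e'): no match needed
  Position 1 ('c'): matches sub[0] = 'c'
  Position 2 ('a'): matches sub[1] = 'a'
  Position 3 ('b'): no match needed
  Position 4 ('e'): no match needed
  Position 5 ('b'): no match needed
  Position 6 ('b'): no match needed
Only matched 2/3 characters => not a subsequence

0


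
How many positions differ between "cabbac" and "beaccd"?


Comparing "cabbac" and "beaccd" position by position:
  Position 0: 'c' vs 'b' => DIFFER
  Position 1: 'a' vs 'e' => DIFFER
  Position 2: 'b' vs 'a' => DIFFER
  Position 3: 'b' vs 'c' => DIFFER
  Position 4: 'a' vs 'c' => DIFFER
  Position 5: 'c' vs 'd' => DIFFER
Positions that differ: 6

6


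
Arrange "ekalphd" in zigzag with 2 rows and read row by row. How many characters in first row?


Zigzag "ekalphd" into 2 rows:
Placing characters:
  'e' => row 0
  'k' => row 1
  'a' => row 0
  'l' => row 1
  'p' => row 0
  'h' => row 1
  'd' => row 0
Rows:
  Row 0: "eapd"
  Row 1: "klh"
First row length: 4

4


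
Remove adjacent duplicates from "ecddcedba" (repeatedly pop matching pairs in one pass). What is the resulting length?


Input: ecddcedba
Stack-based adjacent duplicate removal:
  Read 'e': push. Stack: e
  Read 'c': push. Stack: ec
  Read 'd': push. Stack: ecd
  Read 'd': matches stack top 'd' => pop. Stack: ec
  Read 'c': matches stack top 'c' => pop. Stack: e
  Read 'e': matches stack top 'e' => pop. Stack: (empty)
  Read 'd': push. Stack: d
  Read 'b': push. Stack: db
  Read 'a': push. Stack: dba
Final stack: "dba" (length 3)

3


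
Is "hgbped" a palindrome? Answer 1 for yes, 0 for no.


Input: hgbped
Reversed: depbgh
  Compare pos 0 ('h') with pos 5 ('d'): MISMATCH
  Compare pos 1 ('g') with pos 4 ('e'): MISMATCH
  Compare pos 2 ('b') with pos 3 ('p'): MISMATCH
Result: not a palindrome

0


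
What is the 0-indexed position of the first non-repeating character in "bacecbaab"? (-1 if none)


Input: bacecbaab
Character frequencies:
  'a': 3
  'b': 3
  'c': 2
  'e': 1
Scanning left to right for freq == 1:
  Position 0 ('b'): freq=3, skip
  Position 1 ('a'): freq=3, skip
  Position 2 ('c'): freq=2, skip
  Position 3 ('e'): unique! => answer = 3

3


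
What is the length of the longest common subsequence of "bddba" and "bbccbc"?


LCS of "bddba" and "bbccbc"
DP table:
           b    b    c    c    b    c
      0    0    0    0    0    0    0
  b   0    1    1    1    1    1    1
  d   0    1    1    1    1    1    1
  d   0    1    1    1    1    1    1
  b   0    1    2    2    2    2    2
  a   0    1    2    2    2    2    2
LCS length = dp[5][6] = 2

2


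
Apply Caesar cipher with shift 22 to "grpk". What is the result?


Caesar cipher: shift "grpk" by 22
  'g' (pos 6) + 22 = pos 2 = 'c'
  'r' (pos 17) + 22 = pos 13 = 'n'
  'p' (pos 15) + 22 = pos 11 = 'l'
  'k' (pos 10) + 22 = pos 6 = 'g'
Result: cnlg

cnlg


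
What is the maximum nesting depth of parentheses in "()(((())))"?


Input: "()(((())))"
Tracking depth:
  Position 0 '(': depth becomes 1
  Position 1 ')': depth becomes 0
  Position 2 '(': depth becomes 1
  Position 3 '(': depth becomes 2
  Position 4 '(': depth becomes 3
  Position 5 '(': depth becomes 4
  Position 6 ')': depth becomes 3
  Position 7 ')': depth becomes 2
  Position 8 ')': depth becomes 1
  Position 9 ')': depth becomes 0
Maximum depth reached: 4

4


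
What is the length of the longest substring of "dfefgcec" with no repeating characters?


Input: "dfefgcec"
Sliding window (track last position of each char):
  Position 0 ('d'): window [0,0] length 1 -- new best
  Position 1 ('f'): window [0,1] length 2 -- new best
  Position 2 ('e'): window [0,2] length 3 -- new best
  Position 3 ('f'): repeat (last at 1), move window start to 2
  Position 3 ('f'): window [2,3] length 2
  Position 4 ('g'): window [2,4] length 3
  Position 5 ('c'): window [2,5] length 4 -- new best
  Position 6 ('e'): repeat (last at 2), move window start to 3
  Position 6 ('e'): window [3,6] length 4
  Position 7 ('c'): repeat (last at 5), move window start to 6
  Position 7 ('c'): window [6,7] length 2
Longest substring with no repeats: "efgc" with length 4

4


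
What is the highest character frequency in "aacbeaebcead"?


Input: aacbeaebcead
Character counts:
  'a': 4
  'b': 2
  'c': 2
  'd': 1
  'e': 3
Maximum frequency: 4

4


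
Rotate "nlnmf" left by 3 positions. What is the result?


Input: "nlnmf", rotate left by 3
First 3 characters: "nln"
Remaining characters: "mf"
Concatenate remaining + first: "mf" + "nln" = "mfnln"

mfnln


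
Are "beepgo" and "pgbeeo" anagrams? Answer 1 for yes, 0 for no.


Strings: "beepgo", "pgbeeo"
Sorted first:  beegop
Sorted second: beegop
Sorted forms match => anagrams

1


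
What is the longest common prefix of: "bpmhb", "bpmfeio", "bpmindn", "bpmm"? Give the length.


Words: bpmhb, bpmfeio, bpmindn, bpmm
  Position 0: all 'b' => match
  Position 1: all 'p' => match
  Position 2: all 'm' => match
  Position 3: ('h', 'f', 'i', 'm') => mismatch, stop
LCP = "bpm" (length 3)

3


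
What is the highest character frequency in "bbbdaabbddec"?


Input: bbbdaabbddec
Character counts:
  'a': 2
  'b': 5
  'c': 1
  'd': 3
  'e': 1
Maximum frequency: 5

5


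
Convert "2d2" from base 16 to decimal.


Input: "2d2" in base 16
Positional expansion:
  Digit '2' (value 2) x 16^2 = 512
  Digit 'd' (value 13) x 16^1 = 208
  Digit '2' (value 2) x 16^0 = 2
Sum = 722

722


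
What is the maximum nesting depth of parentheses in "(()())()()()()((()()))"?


Input: "(()())()()()()((()()))"
Tracking depth:
  Position 0 '(': depth becomes 1
  Position 1 '(': depth becomes 2
  Position 2 ')': depth becomes 1
  Position 3 '(': depth becomes 2
  Position 4 ')': depth becomes 1
  Position 5 ')': depth becomes 0
  Position 6 '(': depth becomes 1
  Position 7 ')': depth becomes 0
  Position 8 '(': depth becomes 1
  Position 9 ')': depth becomes 0
  Position 10 '(': depth becomes 1
  Position 11 ')': depth becomes 0
  Position 12 '(': depth becomes 1
  Position 13 ')': depth becomes 0
  Position 14 '(': depth becomes 1
  Position 15 '(': depth becomes 2
  Position 16 '(': depth becomes 3
  Position 17 ')': depth becomes 2
  Position 18 '(': depth becomes 3
  Position 19 ')': depth becomes 2
  Position 20 ')': depth becomes 1
  Position 21 ')': depth becomes 0
Maximum depth reached: 3

3


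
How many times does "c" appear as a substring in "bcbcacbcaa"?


Searching for "c" in "bcbcacbcaa"
Scanning each position:
  Position 0: "b" => no
  Position 1: "c" => MATCH
  Position 2: "b" => no
  Position 3: "c" => MATCH
  Position 4: "a" => no
  Position 5: "c" => MATCH
  Position 6: "b" => no
  Position 7: "c" => MATCH
  Position 8: "a" => no
  Position 9: "a" => no
Total occurrences: 4

4


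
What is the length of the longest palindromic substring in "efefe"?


Input: "efefe"
Checking substrings for palindromes:
  [0:5] "efefe" (len 5) => palindrome
  [0:3] "efe" (len 3) => palindrome
  [1:4] "fef" (len 3) => palindrome
  [2:5] "efe" (len 3) => palindrome
Longest palindromic substring: "efefe" with length 5

5


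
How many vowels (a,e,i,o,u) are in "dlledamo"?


Input: dlledamo
Checking each character:
  'd' at position 0: consonant
  'l' at position 1: consonant
  'l' at position 2: consonant
  'e' at position 3: vowel (running total: 1)
  'd' at position 4: consonant
  'a' at position 5: vowel (running total: 2)
  'm' at position 6: consonant
  'o' at position 7: vowel (running total: 3)
Total vowels: 3

3


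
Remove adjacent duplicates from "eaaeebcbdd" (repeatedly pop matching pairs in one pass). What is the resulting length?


Input: eaaeebcbdd
Stack-based adjacent duplicate removal:
  Read 'e': push. Stack: e
  Read 'a': push. Stack: ea
  Read 'a': matches stack top 'a' => pop. Stack: e
  Read 'e': matches stack top 'e' => pop. Stack: (empty)
  Read 'e': push. Stack: e
  Read 'b': push. Stack: eb
  Read 'c': push. Stack: ebc
  Read 'b': push. Stack: ebcb
  Read 'd': push. Stack: ebcbd
  Read 'd': matches stack top 'd' => pop. Stack: ebcb
Final stack: "ebcb" (length 4)

4


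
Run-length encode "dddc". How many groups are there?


Input: dddc
Scanning for consecutive runs:
  Group 1: 'd' x 3 (positions 0-2)
  Group 2: 'c' x 1 (positions 3-3)
Total groups: 2

2


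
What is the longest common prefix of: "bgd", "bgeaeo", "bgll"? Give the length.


Words: bgd, bgeaeo, bgll
  Position 0: all 'b' => match
  Position 1: all 'g' => match
  Position 2: ('d', 'e', 'l') => mismatch, stop
LCP = "bg" (length 2)

2


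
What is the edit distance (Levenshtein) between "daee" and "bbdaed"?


Computing edit distance: "daee" -> "bbdaed"
DP table:
           b    b    d    a    e    d
      0    1    2    3    4    5    6
  d   1    1    2    2    3    4    5
  a   2    2    2    3    2    3    4
  e   3    3    3    3    3    2    3
  e   4    4    4    4    4    3    3
Edit distance = dp[4][6] = 3

3


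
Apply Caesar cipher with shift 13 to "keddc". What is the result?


Caesar cipher: shift "keddc" by 13
  'k' (pos 10) + 13 = pos 23 = 'x'
  'e' (pos 4) + 13 = pos 17 = 'r'
  'd' (pos 3) + 13 = pos 16 = 'q'
  'd' (pos 3) + 13 = pos 16 = 'q'
  'c' (pos 2) + 13 = pos 15 = 'p'
Result: xrqqp

xrqqp


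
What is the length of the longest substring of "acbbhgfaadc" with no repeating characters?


Input: "acbbhgfaadc"
Sliding window (track last position of each char):
  Position 0 ('a'): window [0,0] length 1 -- new best
  Position 1 ('c'): window [0,1] length 2 -- new best
  Position 2 ('b'): window [0,2] length 3 -- new best
  Position 3 ('b'): repeat (last at 2), move window start to 3
  Position 3 ('b'): window [3,3] length 1
  Position 4 ('h'): window [3,4] length 2
  Position 5 ('g'): window [3,5] length 3
  Position 6 ('f'): window [3,6] length 4 -- new best
  Position 7 ('a'): window [3,7] length 5 -- new best
  Position 8 ('a'): repeat (last at 7), move window start to 8
  Position 8 ('a'): window [8,8] length 1
  Position 9 ('d'): window [8,9] length 2
  Position 10 ('c'): window [8,10] length 3
Longest substring with no repeats: "bhgfa" with length 5

5


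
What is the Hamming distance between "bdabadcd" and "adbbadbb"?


Comparing "bdabadcd" and "adbbadbb" position by position:
  Position 0: 'b' vs 'a' => differ
  Position 1: 'd' vs 'd' => same
  Position 2: 'a' vs 'b' => differ
  Position 3: 'b' vs 'b' => same
  Position 4: 'a' vs 'a' => same
  Position 5: 'd' vs 'd' => same
  Position 6: 'c' vs 'b' => differ
  Position 7: 'd' vs 'b' => differ
Total differences (Hamming distance): 4

4


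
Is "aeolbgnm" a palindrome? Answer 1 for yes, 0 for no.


Input: aeolbgnm
Reversed: mngbloea
  Compare pos 0 ('a') with pos 7 ('m'): MISMATCH
  Compare pos 1 ('e') with pos 6 ('n'): MISMATCH
  Compare pos 2 ('o') with pos 5 ('g'): MISMATCH
  Compare pos 3 ('l') with pos 4 ('b'): MISMATCH
Result: not a palindrome

0


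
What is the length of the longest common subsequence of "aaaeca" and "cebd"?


LCS of "aaaeca" and "cebd"
DP table:
           c    e    b    d
      0    0    0    0    0
  a   0    0    0    0    0
  a   0    0    0    0    0
  a   0    0    0    0    0
  e   0    0    1    1    1
  c   0    1    1    1    1
  a   0    1    1    1    1
LCS length = dp[6][4] = 1

1


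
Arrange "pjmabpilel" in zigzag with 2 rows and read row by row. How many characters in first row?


Zigzag "pjmabpilel" into 2 rows:
Placing characters:
  'p' => row 0
  'j' => row 1
  'm' => row 0
  'a' => row 1
  'b' => row 0
  'p' => row 1
  'i' => row 0
  'l' => row 1
  'e' => row 0
  'l' => row 1
Rows:
  Row 0: "pmbie"
  Row 1: "japll"
First row length: 5

5


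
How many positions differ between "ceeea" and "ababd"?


Comparing "ceeea" and "ababd" position by position:
  Position 0: 'c' vs 'a' => DIFFER
  Position 1: 'e' vs 'b' => DIFFER
  Position 2: 'e' vs 'a' => DIFFER
  Position 3: 'e' vs 'b' => DIFFER
  Position 4: 'a' vs 'd' => DIFFER
Positions that differ: 5

5


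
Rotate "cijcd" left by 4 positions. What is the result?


Input: "cijcd", rotate left by 4
First 4 characters: "cijc"
Remaining characters: "d"
Concatenate remaining + first: "d" + "cijc" = "dcijc"

dcijc


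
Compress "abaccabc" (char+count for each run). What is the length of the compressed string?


Input: abaccabc
Runs:
  'a' x 1 => "a1"
  'b' x 1 => "b1"
  'a' x 1 => "a1"
  'c' x 2 => "c2"
  'a' x 1 => "a1"
  'b' x 1 => "b1"
  'c' x 1 => "c1"
Compressed: "a1b1a1c2a1b1c1"
Compressed length: 14

14


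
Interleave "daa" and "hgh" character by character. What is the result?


Interleaving "daa" and "hgh":
  Position 0: 'd' from first, 'h' from second => "dh"
  Position 1: 'a' from first, 'g' from second => "ag"
  Position 2: 'a' from first, 'h' from second => "ah"
Result: dhagah

dhagah


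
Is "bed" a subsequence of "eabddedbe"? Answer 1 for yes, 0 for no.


Check if "bed" is a subsequence of "eabddedbe"
Greedy scan:
  Position 0 ('e'): no match needed
  Position 1 ('a'): no match needed
  Position 2 ('b'): matches sub[0] = 'b'
  Position 3 ('d'): no match needed
  Position 4 ('d'): no match needed
  Position 5 ('e'): matches sub[1] = 'e'
  Position 6 ('d'): matches sub[2] = 'd'
  Position 7 ('b'): no match needed
  Position 8 ('e'): no match needed
All 3 characters matched => is a subsequence

1


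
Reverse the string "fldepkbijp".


Input: fldepkbijp
Reading characters right to left:
  Position 9: 'p'
  Position 8: 'j'
  Position 7: 'i'
  Position 6: 'b'
  Position 5: 'k'
  Position 4: 'p'
  Position 3: 'e'
  Position 2: 'd'
  Position 1: 'l'
  Position 0: 'f'
Reversed: pjibkpedlf

pjibkpedlf


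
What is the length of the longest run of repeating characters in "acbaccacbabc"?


Input: "acbaccacbabc"
Scanning for longest run:
  Position 1 ('c'): new char, reset run to 1
  Position 2 ('b'): new char, reset run to 1
  Position 3 ('a'): new char, reset run to 1
  Position 4 ('c'): new char, reset run to 1
  Position 5 ('c'): continues run of 'c', length=2
  Position 6 ('a'): new char, reset run to 1
  Position 7 ('c'): new char, reset run to 1
  Position 8 ('b'): new char, reset run to 1
  Position 9 ('a'): new char, reset run to 1
  Position 10 ('b'): new char, reset run to 1
  Position 11 ('c'): new char, reset run to 1
Longest run: 'c' with length 2

2


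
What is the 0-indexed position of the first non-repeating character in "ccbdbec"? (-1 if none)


Input: ccbdbec
Character frequencies:
  'b': 2
  'c': 3
  'd': 1
  'e': 1
Scanning left to right for freq == 1:
  Position 0 ('c'): freq=3, skip
  Position 1 ('c'): freq=3, skip
  Position 2 ('b'): freq=2, skip
  Position 3 ('d'): unique! => answer = 3

3


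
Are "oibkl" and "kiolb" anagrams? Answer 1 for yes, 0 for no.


Strings: "oibkl", "kiolb"
Sorted first:  biklo
Sorted second: biklo
Sorted forms match => anagrams

1


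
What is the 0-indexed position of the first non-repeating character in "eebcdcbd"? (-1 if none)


Input: eebcdcbd
Character frequencies:
  'b': 2
  'c': 2
  'd': 2
  'e': 2
Scanning left to right for freq == 1:
  Position 0 ('e'): freq=2, skip
  Position 1 ('e'): freq=2, skip
  Position 2 ('b'): freq=2, skip
  Position 3 ('c'): freq=2, skip
  Position 4 ('d'): freq=2, skip
  Position 5 ('c'): freq=2, skip
  Position 6 ('b'): freq=2, skip
  Position 7 ('d'): freq=2, skip
  No unique character found => answer = -1

-1


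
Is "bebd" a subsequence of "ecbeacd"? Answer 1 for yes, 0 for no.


Check if "bebd" is a subsequence of "ecbeacd"
Greedy scan:
  Position 0 ('e'): no match needed
  Position 1 ('c'): no match needed
  Position 2 ('b'): matches sub[0] = 'b'
  Position 3 ('e'): matches sub[1] = 'e'
  Position 4 ('a'): no match needed
  Position 5 ('c'): no match needed
  Position 6 ('d'): no match needed
Only matched 2/4 characters => not a subsequence

0


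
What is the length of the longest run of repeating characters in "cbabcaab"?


Input: "cbabcaab"
Scanning for longest run:
  Position 1 ('b'): new char, reset run to 1
  Position 2 ('a'): new char, reset run to 1
  Position 3 ('b'): new char, reset run to 1
  Position 4 ('c'): new char, reset run to 1
  Position 5 ('a'): new char, reset run to 1
  Position 6 ('a'): continues run of 'a', length=2
  Position 7 ('b'): new char, reset run to 1
Longest run: 'a' with length 2

2


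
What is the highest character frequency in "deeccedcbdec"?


Input: deeccedcbdec
Character counts:
  'b': 1
  'c': 4
  'd': 3
  'e': 4
Maximum frequency: 4

4


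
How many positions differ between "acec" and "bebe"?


Comparing "acec" and "bebe" position by position:
  Position 0: 'a' vs 'b' => DIFFER
  Position 1: 'c' vs 'e' => DIFFER
  Position 2: 'e' vs 'b' => DIFFER
  Position 3: 'c' vs 'e' => DIFFER
Positions that differ: 4

4


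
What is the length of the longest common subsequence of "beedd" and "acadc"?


LCS of "beedd" and "acadc"
DP table:
           a    c    a    d    c
      0    0    0    0    0    0
  b   0    0    0    0    0    0
  e   0    0    0    0    0    0
  e   0    0    0    0    0    0
  d   0    0    0    0    1    1
  d   0    0    0    0    1    1
LCS length = dp[5][5] = 1

1


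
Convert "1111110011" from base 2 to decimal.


Input: "1111110011" in base 2
Positional expansion:
  Digit '1' (value 1) x 2^9 = 512
  Digit '1' (value 1) x 2^8 = 256
  Digit '1' (value 1) x 2^7 = 128
  Digit '1' (value 1) x 2^6 = 64
  Digit '1' (value 1) x 2^5 = 32
  Digit '1' (value 1) x 2^4 = 16
  Digit '0' (value 0) x 2^3 = 0
  Digit '0' (value 0) x 2^2 = 0
  Digit '1' (value 1) x 2^1 = 2
  Digit '1' (value 1) x 2^0 = 1
Sum = 1011

1011


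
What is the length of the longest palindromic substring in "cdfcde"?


Input: "cdfcde"
Checking substrings for palindromes:
  No multi-char palindromic substrings found
Longest palindromic substring: "c" with length 1

1


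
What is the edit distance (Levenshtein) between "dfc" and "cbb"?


Computing edit distance: "dfc" -> "cbb"
DP table:
           c    b    b
      0    1    2    3
  d   1    1    2    3
  f   2    2    2    3
  c   3    2    3    3
Edit distance = dp[3][3] = 3

3


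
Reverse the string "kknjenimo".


Input: kknjenimo
Reading characters right to left:
  Position 8: 'o'
  Position 7: 'm'
  Position 6: 'i'
  Position 5: 'n'
  Position 4: 'e'
  Position 3: 'j'
  Position 2: 'n'
  Position 1: 'k'
  Position 0: 'k'
Reversed: ominejnkk

ominejnkk


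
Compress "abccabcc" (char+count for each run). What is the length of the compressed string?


Input: abccabcc
Runs:
  'a' x 1 => "a1"
  'b' x 1 => "b1"
  'c' x 2 => "c2"
  'a' x 1 => "a1"
  'b' x 1 => "b1"
  'c' x 2 => "c2"
Compressed: "a1b1c2a1b1c2"
Compressed length: 12

12


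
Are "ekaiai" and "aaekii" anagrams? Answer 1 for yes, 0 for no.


Strings: "ekaiai", "aaekii"
Sorted first:  aaeiik
Sorted second: aaeiik
Sorted forms match => anagrams

1


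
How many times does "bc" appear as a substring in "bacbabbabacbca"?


Searching for "bc" in "bacbabbabacbca"
Scanning each position:
  Position 0: "ba" => no
  Position 1: "ac" => no
  Position 2: "cb" => no
  Position 3: "ba" => no
  Position 4: "ab" => no
  Position 5: "bb" => no
  Position 6: "ba" => no
  Position 7: "ab" => no
  Position 8: "ba" => no
  Position 9: "ac" => no
  Position 10: "cb" => no
  Position 11: "bc" => MATCH
  Position 12: "ca" => no
Total occurrences: 1

1


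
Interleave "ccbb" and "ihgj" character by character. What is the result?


Interleaving "ccbb" and "ihgj":
  Position 0: 'c' from first, 'i' from second => "ci"
  Position 1: 'c' from first, 'h' from second => "ch"
  Position 2: 'b' from first, 'g' from second => "bg"
  Position 3: 'b' from first, 'j' from second => "bj"
Result: cichbgbj

cichbgbj


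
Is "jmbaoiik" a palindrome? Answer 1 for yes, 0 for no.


Input: jmbaoiik
Reversed: kiioabmj
  Compare pos 0 ('j') with pos 7 ('k'): MISMATCH
  Compare pos 1 ('m') with pos 6 ('i'): MISMATCH
  Compare pos 2 ('b') with pos 5 ('i'): MISMATCH
  Compare pos 3 ('a') with pos 4 ('o'): MISMATCH
Result: not a palindrome

0


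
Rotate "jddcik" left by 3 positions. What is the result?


Input: "jddcik", rotate left by 3
First 3 characters: "jdd"
Remaining characters: "cik"
Concatenate remaining + first: "cik" + "jdd" = "cikjdd"

cikjdd


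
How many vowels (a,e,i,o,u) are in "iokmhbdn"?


Input: iokmhbdn
Checking each character:
  'i' at position 0: vowel (running total: 1)
  'o' at position 1: vowel (running total: 2)
  'k' at position 2: consonant
  'm' at position 3: consonant
  'h' at position 4: consonant
  'b' at position 5: consonant
  'd' at position 6: consonant
  'n' at position 7: consonant
Total vowels: 2

2


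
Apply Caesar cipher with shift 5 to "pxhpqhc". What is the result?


Caesar cipher: shift "pxhpqhc" by 5
  'p' (pos 15) + 5 = pos 20 = 'u'
  'x' (pos 23) + 5 = pos 2 = 'c'
  'h' (pos 7) + 5 = pos 12 = 'm'
  'p' (pos 15) + 5 = pos 20 = 'u'
  'q' (pos 16) + 5 = pos 21 = 'v'
  'h' (pos 7) + 5 = pos 12 = 'm'
  'c' (pos 2) + 5 = pos 7 = 'h'
Result: ucmuvmh

ucmuvmh


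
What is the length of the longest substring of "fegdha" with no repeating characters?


Input: "fegdha"
Sliding window (track last position of each char):
  Position 0 ('f'): window [0,0] length 1 -- new best
  Position 1 ('e'): window [0,1] length 2 -- new best
  Position 2 ('g'): window [0,2] length 3 -- new best
  Position 3 ('d'): window [0,3] length 4 -- new best
  Position 4 ('h'): window [0,4] length 5 -- new best
  Position 5 ('a'): window [0,5] length 6 -- new best
Longest substring with no repeats: "fegdha" with length 6

6


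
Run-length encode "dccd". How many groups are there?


Input: dccd
Scanning for consecutive runs:
  Group 1: 'd' x 1 (positions 0-0)
  Group 2: 'c' x 2 (positions 1-2)
  Group 3: 'd' x 1 (positions 3-3)
Total groups: 3

3


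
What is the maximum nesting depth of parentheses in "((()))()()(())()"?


Input: "((()))()()(())()"
Tracking depth:
  Position 0 '(': depth becomes 1
  Position 1 '(': depth becomes 2
  Position 2 '(': depth becomes 3
  Position 3 ')': depth becomes 2
  Position 4 ')': depth becomes 1
  Position 5 ')': depth becomes 0
  Position 6 '(': depth becomes 1
  Position 7 ')': depth becomes 0
  Position 8 '(': depth becomes 1
  Position 9 ')': depth becomes 0
  Position 10 '(': depth becomes 1
  Position 11 '(': depth becomes 2
  Position 12 ')': depth becomes 1
  Position 13 ')': depth becomes 0
  Position 14 '(': depth becomes 1
  Position 15 ')': depth becomes 0
Maximum depth reached: 3

3


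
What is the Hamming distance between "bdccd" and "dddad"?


Comparing "bdccd" and "dddad" position by position:
  Position 0: 'b' vs 'd' => differ
  Position 1: 'd' vs 'd' => same
  Position 2: 'c' vs 'd' => differ
  Position 3: 'c' vs 'a' => differ
  Position 4: 'd' vs 'd' => same
Total differences (Hamming distance): 3

3


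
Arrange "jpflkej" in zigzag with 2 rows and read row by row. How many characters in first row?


Zigzag "jpflkej" into 2 rows:
Placing characters:
  'j' => row 0
  'p' => row 1
  'f' => row 0
  'l' => row 1
  'k' => row 0
  'e' => row 1
  'j' => row 0
Rows:
  Row 0: "jfkj"
  Row 1: "ple"
First row length: 4

4


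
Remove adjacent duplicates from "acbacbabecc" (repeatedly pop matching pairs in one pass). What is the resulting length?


Input: acbacbabecc
Stack-based adjacent duplicate removal:
  Read 'a': push. Stack: a
  Read 'c': push. Stack: ac
  Read 'b': push. Stack: acb
  Read 'a': push. Stack: acba
  Read 'c': push. Stack: acbac
  Read 'b': push. Stack: acbacb
  Read 'a': push. Stack: acbacba
  Read 'b': push. Stack: acbacbab
  Read 'e': push. Stack: acbacbabe
  Read 'c': push. Stack: acbacbabec
  Read 'c': matches stack top 'c' => pop. Stack: acbacbabe
Final stack: "acbacbabe" (length 9)

9


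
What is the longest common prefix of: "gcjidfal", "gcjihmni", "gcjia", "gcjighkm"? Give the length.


Words: gcjidfal, gcjihmni, gcjia, gcjighkm
  Position 0: all 'g' => match
  Position 1: all 'c' => match
  Position 2: all 'j' => match
  Position 3: all 'i' => match
  Position 4: ('d', 'h', 'a', 'g') => mismatch, stop
LCP = "gcji" (length 4)

4


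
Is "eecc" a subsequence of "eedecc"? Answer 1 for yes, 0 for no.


Check if "eecc" is a subsequence of "eedecc"
Greedy scan:
  Position 0 ('e'): matches sub[0] = 'e'
  Position 1 ('e'): matches sub[1] = 'e'
  Position 2 ('d'): no match needed
  Position 3 ('e'): no match needed
  Position 4 ('c'): matches sub[2] = 'c'
  Position 5 ('c'): matches sub[3] = 'c'
All 4 characters matched => is a subsequence

1


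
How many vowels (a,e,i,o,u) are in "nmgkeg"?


Input: nmgkeg
Checking each character:
  'n' at position 0: consonant
  'm' at position 1: consonant
  'g' at position 2: consonant
  'k' at position 3: consonant
  'e' at position 4: vowel (running total: 1)
  'g' at position 5: consonant
Total vowels: 1

1


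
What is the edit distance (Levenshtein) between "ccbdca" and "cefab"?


Computing edit distance: "ccbdca" -> "cefab"
DP table:
           c    e    f    a    b
      0    1    2    3    4    5
  c   1    0    1    2    3    4
  c   2    1    1    2    3    4
  b   3    2    2    2    3    3
  d   4    3    3    3    3    4
  c   5    4    4    4    4    4
  a   6    5    5    5    4    5
Edit distance = dp[6][5] = 5

5


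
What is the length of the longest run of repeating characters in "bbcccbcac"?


Input: "bbcccbcac"
Scanning for longest run:
  Position 1 ('b'): continues run of 'b', length=2
  Position 2 ('c'): new char, reset run to 1
  Position 3 ('c'): continues run of 'c', length=2
  Position 4 ('c'): continues run of 'c', length=3
  Position 5 ('b'): new char, reset run to 1
  Position 6 ('c'): new char, reset run to 1
  Position 7 ('a'): new char, reset run to 1
  Position 8 ('c'): new char, reset run to 1
Longest run: 'c' with length 3

3


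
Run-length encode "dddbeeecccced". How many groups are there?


Input: dddbeeecccced
Scanning for consecutive runs:
  Group 1: 'd' x 3 (positions 0-2)
  Group 2: 'b' x 1 (positions 3-3)
  Group 3: 'e' x 3 (positions 4-6)
  Group 4: 'c' x 4 (positions 7-10)
  Group 5: 'e' x 1 (positions 11-11)
  Group 6: 'd' x 1 (positions 12-12)
Total groups: 6

6


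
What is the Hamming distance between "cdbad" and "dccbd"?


Comparing "cdbad" and "dccbd" position by position:
  Position 0: 'c' vs 'd' => differ
  Position 1: 'd' vs 'c' => differ
  Position 2: 'b' vs 'c' => differ
  Position 3: 'a' vs 'b' => differ
  Position 4: 'd' vs 'd' => same
Total differences (Hamming distance): 4

4


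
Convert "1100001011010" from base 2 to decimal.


Input: "1100001011010" in base 2
Positional expansion:
  Digit '1' (value 1) x 2^12 = 4096
  Digit '1' (value 1) x 2^11 = 2048
  Digit '0' (value 0) x 2^10 = 0
  Digit '0' (value 0) x 2^9 = 0
  Digit '0' (value 0) x 2^8 = 0
  Digit '0' (value 0) x 2^7 = 0
  Digit '1' (value 1) x 2^6 = 64
  Digit '0' (value 0) x 2^5 = 0
  Digit '1' (value 1) x 2^4 = 16
  Digit '1' (value 1) x 2^3 = 8
  Digit '0' (value 0) x 2^2 = 0
  Digit '1' (value 1) x 2^1 = 2
  Digit '0' (value 0) x 2^0 = 0
Sum = 6234

6234


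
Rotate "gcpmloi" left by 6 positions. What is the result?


Input: "gcpmloi", rotate left by 6
First 6 characters: "gcpmlo"
Remaining characters: "i"
Concatenate remaining + first: "i" + "gcpmlo" = "igcpmlo"

igcpmlo


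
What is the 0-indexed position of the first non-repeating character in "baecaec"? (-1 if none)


Input: baecaec
Character frequencies:
  'a': 2
  'b': 1
  'c': 2
  'e': 2
Scanning left to right for freq == 1:
  Position 0 ('b'): unique! => answer = 0

0


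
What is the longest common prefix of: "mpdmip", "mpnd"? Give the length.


Words: mpdmip, mpnd
  Position 0: all 'm' => match
  Position 1: all 'p' => match
  Position 2: ('d', 'n') => mismatch, stop
LCP = "mp" (length 2)

2


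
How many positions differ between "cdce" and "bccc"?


Comparing "cdce" and "bccc" position by position:
  Position 0: 'c' vs 'b' => DIFFER
  Position 1: 'd' vs 'c' => DIFFER
  Position 2: 'c' vs 'c' => same
  Position 3: 'e' vs 'c' => DIFFER
Positions that differ: 3

3


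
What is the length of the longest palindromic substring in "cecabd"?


Input: "cecabd"
Checking substrings for palindromes:
  [0:3] "cec" (len 3) => palindrome
Longest palindromic substring: "cec" with length 3

3


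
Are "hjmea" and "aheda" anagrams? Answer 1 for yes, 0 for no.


Strings: "hjmea", "aheda"
Sorted first:  aehjm
Sorted second: aadeh
Differ at position 1: 'e' vs 'a' => not anagrams

0


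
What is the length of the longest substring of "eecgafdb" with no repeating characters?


Input: "eecgafdb"
Sliding window (track last position of each char):
  Position 0 ('e'): window [0,0] length 1 -- new best
  Position 1 ('e'): repeat (last at 0), move window start to 1
  Position 1 ('e'): window [1,1] length 1
  Position 2 ('c'): window [1,2] length 2 -- new best
  Position 3 ('g'): window [1,3] length 3 -- new best
  Position 4 ('a'): window [1,4] length 4 -- new best
  Position 5 ('f'): window [1,5] length 5 -- new best
  Position 6 ('d'): window [1,6] length 6 -- new best
  Position 7 ('b'): window [1,7] length 7 -- new best
Longest substring with no repeats: "ecgafdb" with length 7

7


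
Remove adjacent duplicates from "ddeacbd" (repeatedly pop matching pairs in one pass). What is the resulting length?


Input: ddeacbd
Stack-based adjacent duplicate removal:
  Read 'd': push. Stack: d
  Read 'd': matches stack top 'd' => pop. Stack: (empty)
  Read 'e': push. Stack: e
  Read 'a': push. Stack: ea
  Read 'c': push. Stack: eac
  Read 'b': push. Stack: eacb
  Read 'd': push. Stack: eacbd
Final stack: "eacbd" (length 5)

5


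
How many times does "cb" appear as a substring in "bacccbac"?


Searching for "cb" in "bacccbac"
Scanning each position:
  Position 0: "ba" => no
  Position 1: "ac" => no
  Position 2: "cc" => no
  Position 3: "cc" => no
  Position 4: "cb" => MATCH
  Position 5: "ba" => no
  Position 6: "ac" => no
Total occurrences: 1

1


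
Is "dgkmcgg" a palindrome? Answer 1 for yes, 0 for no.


Input: dgkmcgg
Reversed: ggcmkgd
  Compare pos 0 ('d') with pos 6 ('g'): MISMATCH
  Compare pos 1 ('g') with pos 5 ('g'): match
  Compare pos 2 ('k') with pos 4 ('c'): MISMATCH
Result: not a palindrome

0


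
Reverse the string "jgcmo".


Input: jgcmo
Reading characters right to left:
  Position 4: 'o'
  Position 3: 'm'
  Position 2: 'c'
  Position 1: 'g'
  Position 0: 'j'
Reversed: omcgj

omcgj


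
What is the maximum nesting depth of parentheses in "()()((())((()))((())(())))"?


Input: "()()((())((()))((())(())))"
Tracking depth:
  Position 0 '(': depth becomes 1
  Position 1 ')': depth becomes 0
  Position 2 '(': depth becomes 1
  Position 3 ')': depth becomes 0
  Position 4 '(': depth becomes 1
  Position 5 '(': depth becomes 2
  Position 6 '(': depth becomes 3
  Position 7 ')': depth becomes 2
  Position 8 ')': depth becomes 1
  Position 9 '(': depth becomes 2
  Position 10 '(': depth becomes 3
  Position 11 '(': depth becomes 4
  Position 12 ')': depth becomes 3
  Position 13 ')': depth becomes 2
  Position 14 ')': depth becomes 1
  Position 15 '(': depth becomes 2
  Position 16 '(': depth becomes 3
  Position 17 '(': depth becomes 4
  Position 18 ')': depth becomes 3
  Position 19 ')': depth becomes 2
  Position 20 '(': depth becomes 3
  Position 21 '(': depth becomes 4
  Position 22 ')': depth becomes 3
  Position 23 ')': depth becomes 2
  Position 24 ')': depth becomes 1
  Position 25 ')': depth becomes 0
Maximum depth reached: 4

4


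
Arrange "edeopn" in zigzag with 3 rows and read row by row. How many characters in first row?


Zigzag "edeopn" into 3 rows:
Placing characters:
  'e' => row 0
  'd' => row 1
  'e' => row 2
  'o' => row 1
  'p' => row 0
  'n' => row 1
Rows:
  Row 0: "ep"
  Row 1: "don"
  Row 2: "e"
First row length: 2

2


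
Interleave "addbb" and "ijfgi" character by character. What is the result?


Interleaving "addbb" and "ijfgi":
  Position 0: 'a' from first, 'i' from second => "ai"
  Position 1: 'd' from first, 'j' from second => "dj"
  Position 2: 'd' from first, 'f' from second => "df"
  Position 3: 'b' from first, 'g' from second => "bg"
  Position 4: 'b' from first, 'i' from second => "bi"
Result: aidjdfbgbi

aidjdfbgbi


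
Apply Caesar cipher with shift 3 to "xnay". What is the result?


Caesar cipher: shift "xnay" by 3
  'x' (pos 23) + 3 = pos 0 = 'a'
  'n' (pos 13) + 3 = pos 16 = 'q'
  'a' (pos 0) + 3 = pos 3 = 'd'
  'y' (pos 24) + 3 = pos 1 = 'b'
Result: aqdb

aqdb


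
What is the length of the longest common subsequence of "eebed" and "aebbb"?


LCS of "eebed" and "aebbb"
DP table:
           a    e    b    b    b
      0    0    0    0    0    0
  e   0    0    1    1    1    1
  e   0    0    1    1    1    1
  b   0    0    1    2    2    2
  e   0    0    1    2    2    2
  d   0    0    1    2    2    2
LCS length = dp[5][5] = 2

2


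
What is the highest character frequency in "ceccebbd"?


Input: ceccebbd
Character counts:
  'b': 2
  'c': 3
  'd': 1
  'e': 2
Maximum frequency: 3

3


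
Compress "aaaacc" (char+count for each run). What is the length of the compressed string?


Input: aaaacc
Runs:
  'a' x 4 => "a4"
  'c' x 2 => "c2"
Compressed: "a4c2"
Compressed length: 4

4


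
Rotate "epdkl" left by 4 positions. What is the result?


Input: "epdkl", rotate left by 4
First 4 characters: "epdk"
Remaining characters: "l"
Concatenate remaining + first: "l" + "epdk" = "lepdk"

lepdk


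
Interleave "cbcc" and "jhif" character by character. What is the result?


Interleaving "cbcc" and "jhif":
  Position 0: 'c' from first, 'j' from second => "cj"
  Position 1: 'b' from first, 'h' from second => "bh"
  Position 2: 'c' from first, 'i' from second => "ci"
  Position 3: 'c' from first, 'f' from second => "cf"
Result: cjbhcicf

cjbhcicf


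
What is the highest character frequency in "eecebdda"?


Input: eecebdda
Character counts:
  'a': 1
  'b': 1
  'c': 1
  'd': 2
  'e': 3
Maximum frequency: 3

3


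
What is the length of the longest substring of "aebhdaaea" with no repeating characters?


Input: "aebhdaaea"
Sliding window (track last position of each char):
  Position 0 ('a'): window [0,0] length 1 -- new best
  Position 1 ('e'): window [0,1] length 2 -- new best
  Position 2 ('b'): window [0,2] length 3 -- new best
  Position 3 ('h'): window [0,3] length 4 -- new best
  Position 4 ('d'): window [0,4] length 5 -- new best
  Position 5 ('a'): repeat (last at 0), move window start to 1
  Position 5 ('a'): window [1,5] length 5
  Position 6 ('a'): repeat (last at 5), move window start to 6
  Position 6 ('a'): window [6,6] length 1
  Position 7 ('e'): window [6,7] length 2
  Position 8 ('a'): repeat (last at 6), move window start to 7
  Position 8 ('a'): window [7,8] length 2
Longest substring with no repeats: "aebhd" with length 5

5


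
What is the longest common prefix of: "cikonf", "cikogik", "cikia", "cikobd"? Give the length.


Words: cikonf, cikogik, cikia, cikobd
  Position 0: all 'c' => match
  Position 1: all 'i' => match
  Position 2: all 'k' => match
  Position 3: ('o', 'o', 'i', 'o') => mismatch, stop
LCP = "cik" (length 3)

3


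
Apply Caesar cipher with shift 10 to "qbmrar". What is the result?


Caesar cipher: shift "qbmrar" by 10
  'q' (pos 16) + 10 = pos 0 = 'a'
  'b' (pos 1) + 10 = pos 11 = 'l'
  'm' (pos 12) + 10 = pos 22 = 'w'
  'r' (pos 17) + 10 = pos 1 = 'b'
  'a' (pos 0) + 10 = pos 10 = 'k'
  'r' (pos 17) + 10 = pos 1 = 'b'
Result: alwbkb

alwbkb


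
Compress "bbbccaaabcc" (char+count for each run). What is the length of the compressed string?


Input: bbbccaaabcc
Runs:
  'b' x 3 => "b3"
  'c' x 2 => "c2"
  'a' x 3 => "a3"
  'b' x 1 => "b1"
  'c' x 2 => "c2"
Compressed: "b3c2a3b1c2"
Compressed length: 10

10


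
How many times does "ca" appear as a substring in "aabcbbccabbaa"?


Searching for "ca" in "aabcbbccabbaa"
Scanning each position:
  Position 0: "aa" => no
  Position 1: "ab" => no
  Position 2: "bc" => no
  Position 3: "cb" => no
  Position 4: "bb" => no
  Position 5: "bc" => no
  Position 6: "cc" => no
  Position 7: "ca" => MATCH
  Position 8: "ab" => no
  Position 9: "bb" => no
  Position 10: "ba" => no
  Position 11: "aa" => no
Total occurrences: 1

1
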